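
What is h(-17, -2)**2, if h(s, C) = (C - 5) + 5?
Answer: 4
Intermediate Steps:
h(s, C) = C (h(s, C) = (-5 + C) + 5 = C)
h(-17, -2)**2 = (-2)**2 = 4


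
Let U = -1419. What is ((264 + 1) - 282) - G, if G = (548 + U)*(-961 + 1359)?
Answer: 346641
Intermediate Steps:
G = -346658 (G = (548 - 1419)*(-961 + 1359) = -871*398 = -346658)
((264 + 1) - 282) - G = ((264 + 1) - 282) - 1*(-346658) = (265 - 282) + 346658 = -17 + 346658 = 346641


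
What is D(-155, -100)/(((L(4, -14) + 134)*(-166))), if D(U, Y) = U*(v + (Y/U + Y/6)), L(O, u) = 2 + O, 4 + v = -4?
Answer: -1117/6972 ≈ -0.16021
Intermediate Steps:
v = -8 (v = -4 - 4 = -8)
D(U, Y) = U*(-8 + Y/6 + Y/U) (D(U, Y) = U*(-8 + (Y/U + Y/6)) = U*(-8 + (Y/6 + Y/U)) = U*(-8 + Y/6 + Y/U))
D(-155, -100)/(((L(4, -14) + 134)*(-166))) = (-100 - 8*(-155) + (1/6)*(-155)*(-100))/((((2 + 4) + 134)*(-166))) = (-100 + 1240 + 7750/3)/(((6 + 134)*(-166))) = 11170/(3*((140*(-166)))) = (11170/3)/(-23240) = (11170/3)*(-1/23240) = -1117/6972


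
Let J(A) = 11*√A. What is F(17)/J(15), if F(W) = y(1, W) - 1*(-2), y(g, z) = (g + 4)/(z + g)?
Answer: 41*√15/2970 ≈ 0.053465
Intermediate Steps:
y(g, z) = (4 + g)/(g + z)
F(W) = 2 + 5/(1 + W) (F(W) = (4 + 1)/(1 + W) - 1*(-2) = 5/(1 + W) + 2 = 2 + 5/(1 + W))
F(17)/J(15) = ((7 + 2*17)/(1 + 17))/((11*√15)) = ((7 + 34)/18)*(√15/165) = ((1/18)*41)*(√15/165) = 41*(√15/165)/18 = 41*√15/2970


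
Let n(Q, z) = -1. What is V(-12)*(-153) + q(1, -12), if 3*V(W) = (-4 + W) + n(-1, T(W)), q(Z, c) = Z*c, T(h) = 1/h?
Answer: 855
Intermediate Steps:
V(W) = -5/3 + W/3 (V(W) = ((-4 + W) - 1)/3 = (-5 + W)/3 = -5/3 + W/3)
V(-12)*(-153) + q(1, -12) = (-5/3 + (⅓)*(-12))*(-153) + 1*(-12) = (-5/3 - 4)*(-153) - 12 = -17/3*(-153) - 12 = 867 - 12 = 855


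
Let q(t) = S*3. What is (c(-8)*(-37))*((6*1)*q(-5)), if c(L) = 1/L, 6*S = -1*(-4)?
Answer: 111/2 ≈ 55.500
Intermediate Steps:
S = 2/3 (S = (-1*(-4))/6 = (1/6)*4 = 2/3 ≈ 0.66667)
q(t) = 2 (q(t) = (2/3)*3 = 2)
(c(-8)*(-37))*((6*1)*q(-5)) = (-37/(-8))*((6*1)*2) = (-1/8*(-37))*(6*2) = (37/8)*12 = 111/2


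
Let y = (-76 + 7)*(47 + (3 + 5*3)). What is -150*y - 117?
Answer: 672633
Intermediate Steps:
y = -4485 (y = -69*(47 + (3 + 15)) = -69*(47 + 18) = -69*65 = -4485)
-150*y - 117 = -150*(-4485) - 117 = 672750 - 117 = 672633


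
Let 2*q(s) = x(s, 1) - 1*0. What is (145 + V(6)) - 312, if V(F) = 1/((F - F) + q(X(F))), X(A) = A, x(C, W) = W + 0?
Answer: -165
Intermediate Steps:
x(C, W) = W
q(s) = ½ (q(s) = (1 - 1*0)/2 = (1 + 0)/2 = (½)*1 = ½)
V(F) = 2 (V(F) = 1/((F - F) + ½) = 1/(0 + ½) = 1/(½) = 2)
(145 + V(6)) - 312 = (145 + 2) - 312 = 147 - 312 = -165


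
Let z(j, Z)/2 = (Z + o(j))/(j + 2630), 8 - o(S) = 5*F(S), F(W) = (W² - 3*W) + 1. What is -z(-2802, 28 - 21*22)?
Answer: -39298481/86 ≈ -4.5696e+5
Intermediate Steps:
F(W) = 1 + W² - 3*W
o(S) = 3 - 5*S² + 15*S (o(S) = 8 - 5*(1 + S² - 3*S) = 8 - (5 - 15*S + 5*S²) = 8 + (-5 - 5*S² + 15*S) = 3 - 5*S² + 15*S)
z(j, Z) = 2*(3 + Z - 5*j² + 15*j)/(2630 + j) (z(j, Z) = 2*((Z + (3 - 5*j² + 15*j))/(j + 2630)) = 2*((3 + Z - 5*j² + 15*j)/(2630 + j)) = 2*(3 + Z - 5*j² + 15*j)/(2630 + j))
-z(-2802, 28 - 21*22) = -2*(3 + (28 - 21*22) - 5*(-2802)² + 15*(-2802))/(2630 - 2802) = -2*(3 + (28 - 462) - 5*7851204 - 42030)/(-172) = -2*(-1)*(3 - 434 - 39256020 - 42030)/172 = -2*(-1)*(-39298481)/172 = -1*39298481/86 = -39298481/86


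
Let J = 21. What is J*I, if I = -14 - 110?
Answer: -2604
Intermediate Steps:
I = -124
J*I = 21*(-124) = -2604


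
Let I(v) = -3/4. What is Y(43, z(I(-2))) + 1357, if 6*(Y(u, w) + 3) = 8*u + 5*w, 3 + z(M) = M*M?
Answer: 135293/96 ≈ 1409.3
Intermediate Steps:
I(v) = -3/4 (I(v) = -3*1/4 = -3/4)
z(M) = -3 + M**2 (z(M) = -3 + M*M = -3 + M**2)
Y(u, w) = -3 + 4*u/3 + 5*w/6 (Y(u, w) = -3 + (8*u + 5*w)/6 = -3 + (5*w + 8*u)/6 = -3 + (4*u/3 + 5*w/6) = -3 + 4*u/3 + 5*w/6)
Y(43, z(I(-2))) + 1357 = (-3 + (4/3)*43 + 5*(-3 + (-3/4)**2)/6) + 1357 = (-3 + 172/3 + 5*(-3 + 9/16)/6) + 1357 = (-3 + 172/3 + (5/6)*(-39/16)) + 1357 = (-3 + 172/3 - 65/32) + 1357 = 5021/96 + 1357 = 135293/96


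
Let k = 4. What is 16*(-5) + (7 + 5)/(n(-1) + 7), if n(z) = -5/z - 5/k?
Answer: -3392/43 ≈ -78.884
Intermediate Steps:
n(z) = -5/4 - 5/z (n(z) = -5/z - 5/4 = -5/4 - 5/z)
16*(-5) + (7 + 5)/(n(-1) + 7) = 16*(-5) + (7 + 5)/((-5/4 - 5/(-1)) + 7) = -80 + 12/((-5/4 - 5*(-1)) + 7) = -80 + 12/((-5/4 + 5) + 7) = -80 + 12/(15/4 + 7) = -80 + 12/(43/4) = -80 + 12*(4/43) = -80 + 48/43 = -3392/43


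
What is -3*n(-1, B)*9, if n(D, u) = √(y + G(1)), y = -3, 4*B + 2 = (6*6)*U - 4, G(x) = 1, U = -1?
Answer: -27*I*√2 ≈ -38.184*I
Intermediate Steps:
B = -21/2 (B = -½ + ((6*6)*(-1) - 4)/4 = -½ + (36*(-1) - 4)/4 = -½ + (-36 - 4)/4 = -½ + (¼)*(-40) = -½ - 10 = -21/2 ≈ -10.500)
n(D, u) = I*√2 (n(D, u) = √(-3 + 1) = √(-2) = I*√2)
-3*n(-1, B)*9 = -3*I*√2*9 = -27*I*√2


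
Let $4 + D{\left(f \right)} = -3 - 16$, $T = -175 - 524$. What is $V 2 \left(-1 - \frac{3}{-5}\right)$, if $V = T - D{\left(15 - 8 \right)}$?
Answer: $\frac{2704}{5} \approx 540.8$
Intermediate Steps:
$T = -699$ ($T = -175 - 524 = -699$)
$D{\left(f \right)} = -23$ ($D{\left(f \right)} = -4 - 19 = -23$)
$V = -676$ ($V = -699 - -23 = -699 + 23 = -676$)
$V 2 \left(-1 - \frac{3}{-5}\right) = - 676 \cdot 2 \left(-1 - \frac{3}{-5}\right) = - 676 \cdot 2 \left(-1 - - \frac{3}{5}\right) = - 676 \cdot 2 \left(-1 + \frac{3}{5}\right) = - 676 \cdot 2 \left(- \frac{2}{5}\right) = \left(-676\right) \left(- \frac{4}{5}\right) = \frac{2704}{5}$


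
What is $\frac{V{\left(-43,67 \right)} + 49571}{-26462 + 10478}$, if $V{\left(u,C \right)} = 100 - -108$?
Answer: $- \frac{5531}{1776} \approx -3.1143$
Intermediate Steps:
$V{\left(u,C \right)} = 208$ ($V{\left(u,C \right)} = 100 + 108 = 208$)
$\frac{V{\left(-43,67 \right)} + 49571}{-26462 + 10478} = \frac{208 + 49571}{-26462 + 10478} = \frac{49779}{-15984} = 49779 \left(- \frac{1}{15984}\right) = - \frac{5531}{1776}$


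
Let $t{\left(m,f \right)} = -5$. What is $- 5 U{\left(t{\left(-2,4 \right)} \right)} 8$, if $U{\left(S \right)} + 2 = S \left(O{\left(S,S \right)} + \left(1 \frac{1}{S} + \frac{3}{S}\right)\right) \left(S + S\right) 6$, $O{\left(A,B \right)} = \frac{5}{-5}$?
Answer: $21680$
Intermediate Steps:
$O{\left(A,B \right)} = -1$ ($O{\left(A,B \right)} = 5 \left(- \frac{1}{5}\right) = -1$)
$U{\left(S \right)} = -2 + 12 S^{2} \left(-1 + \frac{4}{S}\right)$ ($U{\left(S \right)} = -2 + S \left(-1 + \left(1 \frac{1}{S} + \frac{3}{S}\right)\right) \left(S + S\right) 6 = -2 + S \left(-1 + \left(\frac{1}{S} + \frac{3}{S}\right)\right) 2 S 6 = -2 + S \left(-1 + \frac{4}{S}\right) 2 S 6 = -2 + S 2 S \left(-1 + \frac{4}{S}\right) 6 = -2 + 2 S^{2} \left(-1 + \frac{4}{S}\right) 6 = -2 + 12 S^{2} \left(-1 + \frac{4}{S}\right)$)
$- 5 U{\left(t{\left(-2,4 \right)} \right)} 8 = - 5 \left(-2 - 12 \left(-5\right)^{2} + 48 \left(-5\right)\right) 8 = - 5 \left(-2 - 300 - 240\right) 8 = \left(-5\right) \left(-542\right) 8 = 2710 \cdot 8 = 21680$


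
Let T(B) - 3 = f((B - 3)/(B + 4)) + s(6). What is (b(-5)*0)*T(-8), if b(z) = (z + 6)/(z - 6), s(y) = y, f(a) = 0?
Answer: 0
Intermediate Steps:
b(z) = (6 + z)/(-6 + z)
T(B) = 9 (T(B) = 3 + (0 + 6) = 3 + 6 = 9)
(b(-5)*0)*T(-8) = (((6 - 5)/(-6 - 5))*0)*9 = ((1/(-11))*0)*9 = (-1/11*1*0)*9 = -1/11*0*9 = 0*9 = 0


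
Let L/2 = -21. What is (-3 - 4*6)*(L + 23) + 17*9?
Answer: 666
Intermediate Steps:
L = -42 (L = 2*(-21) = -42)
(-3 - 4*6)*(L + 23) + 17*9 = (-3 - 4*6)*(-42 + 23) + 17*9 = (-3 - 24)*(-19) + 153 = -27*(-19) + 153 = 513 + 153 = 666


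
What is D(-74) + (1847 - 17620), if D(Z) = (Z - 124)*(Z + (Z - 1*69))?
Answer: 27193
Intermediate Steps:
D(Z) = (-124 + Z)*(-69 + 2*Z) (D(Z) = (-124 + Z)*(Z + (Z - 69)) = (-124 + Z)*(Z + (-69 + Z)) = (-124 + Z)*(-69 + 2*Z))
D(-74) + (1847 - 17620) = (8556 - 317*(-74) + 2*(-74)²) + (1847 - 17620) = (8556 + 23458 + 2*5476) - 15773 = (8556 + 23458 + 10952) - 15773 = 42966 - 15773 = 27193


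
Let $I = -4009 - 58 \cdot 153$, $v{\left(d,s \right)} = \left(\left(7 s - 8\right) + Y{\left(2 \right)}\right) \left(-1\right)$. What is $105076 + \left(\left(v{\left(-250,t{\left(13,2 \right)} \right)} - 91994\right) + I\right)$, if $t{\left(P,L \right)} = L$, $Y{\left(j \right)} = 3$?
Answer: $190$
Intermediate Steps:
$v{\left(d,s \right)} = 5 - 7 s$ ($v{\left(d,s \right)} = \left(\left(7 s - 8\right) + 3\right) \left(-1\right) = \left(\left(-8 + 7 s\right) + 3\right) \left(-1\right) = \left(-5 + 7 s\right) \left(-1\right) = 5 - 7 s$)
$I = -12883$ ($I = -4009 - 8874 = -12883$)
$105076 + \left(\left(v{\left(-250,t{\left(13,2 \right)} \right)} - 91994\right) + I\right) = 105076 + \left(\left(\left(5 - 14\right) - 91994\right) - 12883\right) = 105076 - 104886 = 190$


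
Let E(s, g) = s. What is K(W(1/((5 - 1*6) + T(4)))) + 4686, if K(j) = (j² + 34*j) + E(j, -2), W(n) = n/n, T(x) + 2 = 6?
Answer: 4722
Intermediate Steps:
T(x) = 4 (T(x) = -2 + 6 = 4)
W(n) = 1
K(j) = j² + 35*j (K(j) = (j² + 34*j) + j = j² + 35*j)
K(W(1/((5 - 1*6) + T(4)))) + 4686 = 1*(35 + 1) + 4686 = 1*36 + 4686 = 36 + 4686 = 4722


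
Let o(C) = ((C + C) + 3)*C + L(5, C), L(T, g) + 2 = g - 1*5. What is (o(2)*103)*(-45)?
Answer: -41715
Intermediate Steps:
L(T, g) = -7 + g (L(T, g) = -2 + (g - 1*5) = -2 + (g - 5) = -2 + (-5 + g) = -7 + g)
o(C) = -7 + C + C*(3 + 2*C) (o(C) = ((C + C) + 3)*C + (-7 + C) = (2*C + 3)*C + (-7 + C) = (3 + 2*C)*C + (-7 + C) = C*(3 + 2*C) + (-7 + C) = -7 + C + C*(3 + 2*C))
(o(2)*103)*(-45) = ((-7 + 2*2² + 4*2)*103)*(-45) = ((-7 + 2*4 + 8)*103)*(-45) = ((-7 + 8 + 8)*103)*(-45) = (9*103)*(-45) = 927*(-45) = -41715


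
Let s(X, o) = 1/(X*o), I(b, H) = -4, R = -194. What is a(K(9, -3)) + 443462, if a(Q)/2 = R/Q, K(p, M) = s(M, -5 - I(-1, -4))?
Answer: 442298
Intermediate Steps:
s(X, o) = 1/(X*o)
K(p, M) = -1/M (K(p, M) = 1/(M*(-5 - 1*(-4))) = 1/(M*(-5 + 4)) = 1/(M*(-1)) = -1/M)
a(Q) = -388/Q (a(Q) = 2*(-194/Q) = -388/Q)
a(K(9, -3)) + 443462 = -388/((-1/(-3))) + 443462 = -388/((-1*(-1/3))) + 443462 = -388/1/3 + 443462 = -388*3 + 443462 = -1164 + 443462 = 442298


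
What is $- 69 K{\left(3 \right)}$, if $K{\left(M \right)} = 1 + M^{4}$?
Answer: $-5658$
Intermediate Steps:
$- 69 K{\left(3 \right)} = - 69 \left(1 + 3^{4}\right) = - 69 \left(1 + 81\right) = \left(-69\right) 82 = -5658$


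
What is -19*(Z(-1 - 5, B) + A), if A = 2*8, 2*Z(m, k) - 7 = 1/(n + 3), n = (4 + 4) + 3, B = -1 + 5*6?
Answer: -10393/28 ≈ -371.18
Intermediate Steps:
B = 29 (B = -1 + 30 = 29)
n = 11 (n = 8 + 3 = 11)
Z(m, k) = 99/28 (Z(m, k) = 7/2 + 1/(2*(11 + 3)) = 7/2 + (1/2)/14 = 7/2 + (1/2)*(1/14) = 7/2 + 1/28 = 99/28)
A = 16
-19*(Z(-1 - 5, B) + A) = -19*(99/28 + 16) = -19*547/28 = -10393/28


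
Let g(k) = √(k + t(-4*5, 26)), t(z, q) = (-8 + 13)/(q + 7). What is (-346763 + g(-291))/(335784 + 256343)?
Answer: -346763/592127 + I*√316734/19540191 ≈ -0.58562 + 2.8802e-5*I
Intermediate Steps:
t(z, q) = 5/(7 + q)
g(k) = √(5/33 + k) (g(k) = √(k + 5/(7 + 26)) = √(k + 5/33) = √(5/33 + k))
(-346763 + g(-291))/(335784 + 256343) = (-346763 + √(165 + 1089*(-291))/33)/(335784 + 256343) = (-346763 + √(165 - 316899)/33)/592127 = (-346763 + √(-316734)/33)*(1/592127) = (-346763 + (I*√316734)/33)*(1/592127) = (-346763 + I*√316734/33)*(1/592127) = -346763/592127 + I*√316734/19540191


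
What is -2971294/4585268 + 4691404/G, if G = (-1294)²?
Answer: 2067012874511/959717226106 ≈ 2.1538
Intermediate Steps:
G = 1674436
-2971294/4585268 + 4691404/G = -2971294/4585268 + 4691404/1674436 = -2971294*1/4585268 + 4691404*(1/1674436) = -1485647/2292634 + 1172851/418609 = 2067012874511/959717226106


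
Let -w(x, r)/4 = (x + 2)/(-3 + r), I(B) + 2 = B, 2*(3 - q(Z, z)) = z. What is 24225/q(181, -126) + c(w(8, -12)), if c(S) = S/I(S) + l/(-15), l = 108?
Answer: 40023/110 ≈ 363.85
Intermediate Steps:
q(Z, z) = 3 - z/2
I(B) = -2 + B
w(x, r) = -4*(2 + x)/(-3 + r) (w(x, r) = -4*(x + 2)/(-3 + r) = -4*(2 + x)/(-3 + r))
c(S) = -36/5 + S/(-2 + S) (c(S) = S/(-2 + S) + 108/(-15) = S/(-2 + S) + 108*(-1/15) = S/(-2 + S) - 36/5 = -36/5 + S/(-2 + S))
24225/q(181, -126) + c(w(8, -12)) = 24225/(3 - ½*(-126)) + (72 - 124*(-2 - 1*8)/(-3 - 12))/(5*(-2 + 4*(-2 - 1*8)/(-3 - 12))) = 24225/(3 + 63) + (72 - 124*(-2 - 8)/(-15))/(5*(-2 + 4*(-2 - 8)/(-15))) = 24225/66 + (72 - 124*(-1)*(-10)/15)/(5*(-2 + 4*(-1/15)*(-10))) = 24225*(1/66) + (72 - 31*8/3)/(5*(-2 + 8/3)) = 8075/22 + (72 - 248/3)/(5*(⅔)) = 8075/22 + (⅕)*(3/2)*(-32/3) = 8075/22 - 16/5 = 40023/110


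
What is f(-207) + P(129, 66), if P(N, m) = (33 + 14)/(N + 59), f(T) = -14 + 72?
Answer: 233/4 ≈ 58.250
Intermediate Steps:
f(T) = 58
P(N, m) = 47/(59 + N)
f(-207) + P(129, 66) = 58 + 47/(59 + 129) = 58 + 47/188 = 58 + 47*(1/188) = 58 + ¼ = 233/4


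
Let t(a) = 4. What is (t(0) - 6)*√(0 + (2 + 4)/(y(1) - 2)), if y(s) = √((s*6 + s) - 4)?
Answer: -2*I*√6/√(2 - √3) ≈ -9.4641*I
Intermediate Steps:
y(s) = √(-4 + 7*s) (y(s) = √((6*s + s) - 4) = √(7*s - 4) = √(-4 + 7*s))
(t(0) - 6)*√(0 + (2 + 4)/(y(1) - 2)) = (4 - 6)*√(0 + (2 + 4)/(√(-4 + 7*1) - 2)) = -2*√(0 + 6/(√(-4 + 7) - 2)) = -2*√(0 + 6/(√3 - 2)) = -2*√(0 + 6/(-2 + √3)) = -2*√6*(I/√(2 - √3)) = -2*√6*I/√(2 - √3) = -2*I*√6/√(2 - √3)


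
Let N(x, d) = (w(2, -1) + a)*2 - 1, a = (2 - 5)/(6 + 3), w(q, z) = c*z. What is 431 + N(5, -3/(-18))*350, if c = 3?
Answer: -6757/3 ≈ -2252.3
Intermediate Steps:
w(q, z) = 3*z
a = -⅓ (a = -3/9 = -3*⅑ = -⅓ ≈ -0.33333)
N(x, d) = -23/3 (N(x, d) = (3*(-1) - ⅓)*2 - 1 = (-3 - ⅓)*2 - 1 = -10/3*2 - 1 = -20/3 - 1 = -23/3)
431 + N(5, -3/(-18))*350 = 431 - 23/3*350 = 431 - 8050/3 = -6757/3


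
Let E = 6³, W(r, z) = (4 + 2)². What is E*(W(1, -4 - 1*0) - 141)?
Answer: -22680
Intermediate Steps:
W(r, z) = 36 (W(r, z) = 6² = 36)
E = 216
E*(W(1, -4 - 1*0) - 141) = 216*(36 - 141) = 216*(-105) = -22680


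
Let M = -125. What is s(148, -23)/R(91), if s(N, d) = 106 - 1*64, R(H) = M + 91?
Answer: -21/17 ≈ -1.2353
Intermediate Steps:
R(H) = -34 (R(H) = -125 + 91 = -34)
s(N, d) = 42 (s(N, d) = 106 - 64 = 42)
s(148, -23)/R(91) = 42/(-34) = 42*(-1/34) = -21/17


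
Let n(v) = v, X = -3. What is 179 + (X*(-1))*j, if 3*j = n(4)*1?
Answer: 183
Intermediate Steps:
j = 4/3 (j = (4*1)/3 = (⅓)*4 = 4/3 ≈ 1.3333)
179 + (X*(-1))*j = 179 - 3*(-1)*(4/3) = 179 + 3*(4/3) = 179 + 4 = 183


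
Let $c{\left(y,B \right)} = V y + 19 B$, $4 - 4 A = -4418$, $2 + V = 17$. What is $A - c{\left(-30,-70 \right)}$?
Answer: $\frac{5771}{2} \approx 2885.5$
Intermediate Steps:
$V = 15$ ($V = -2 + 17 = 15$)
$A = \frac{2211}{2}$ ($A = 1 - - \frac{2209}{2} = 1 + \frac{2209}{2} = \frac{2211}{2} \approx 1105.5$)
$c{\left(y,B \right)} = 15 y + 19 B$
$A - c{\left(-30,-70 \right)} = \frac{2211}{2} - \left(15 \left(-30\right) + 19 \left(-70\right)\right) = \frac{2211}{2} - \left(-450 - 1330\right) = \frac{2211}{2} - -1780 = \frac{2211}{2} + 1780 = \frac{5771}{2}$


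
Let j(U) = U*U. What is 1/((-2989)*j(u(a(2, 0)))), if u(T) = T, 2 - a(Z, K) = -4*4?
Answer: -1/968436 ≈ -1.0326e-6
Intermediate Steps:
a(Z, K) = 18 (a(Z, K) = 2 - (-4)*4 = 2 - 1*(-16) = 2 + 16 = 18)
j(U) = U²
1/((-2989)*j(u(a(2, 0)))) = 1/((-2989)*(18²)) = -1/2989/324 = -1/2989*1/324 = -1/968436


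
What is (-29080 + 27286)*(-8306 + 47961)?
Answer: -71141070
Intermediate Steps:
(-29080 + 27286)*(-8306 + 47961) = -1794*39655 = -71141070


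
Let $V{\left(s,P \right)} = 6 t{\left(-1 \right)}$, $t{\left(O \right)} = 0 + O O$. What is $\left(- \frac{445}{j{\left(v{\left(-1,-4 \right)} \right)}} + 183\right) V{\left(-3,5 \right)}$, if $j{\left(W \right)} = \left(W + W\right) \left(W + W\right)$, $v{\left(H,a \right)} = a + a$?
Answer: $\frac{139209}{128} \approx 1087.6$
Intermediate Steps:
$v{\left(H,a \right)} = 2 a$
$t{\left(O \right)} = O^{2}$ ($t{\left(O \right)} = 0 + O^{2} = O^{2}$)
$j{\left(W \right)} = 4 W^{2}$ ($j{\left(W \right)} = 2 W 2 W = 4 W^{2}$)
$V{\left(s,P \right)} = 6$ ($V{\left(s,P \right)} = 6 \left(-1\right)^{2} = 6 \cdot 1 = 6$)
$\left(- \frac{445}{j{\left(v{\left(-1,-4 \right)} \right)}} + 183\right) V{\left(-3,5 \right)} = \left(- \frac{445}{4 \left(2 \left(-4\right)\right)^{2}} + 183\right) 6 = \left(- \frac{445}{4 \left(-8\right)^{2}} + 183\right) 6 = \left(- \frac{445}{4 \cdot 64} + 183\right) 6 = \left(- \frac{445}{256} + 183\right) 6 = \frac{46403}{256} \cdot 6 = \frac{139209}{128}$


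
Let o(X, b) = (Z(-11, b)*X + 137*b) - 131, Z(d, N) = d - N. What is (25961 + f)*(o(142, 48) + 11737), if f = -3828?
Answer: 216991932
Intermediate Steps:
o(X, b) = -131 + 137*b + X*(-11 - b) (o(X, b) = ((-11 - b)*X + 137*b) - 131 = (X*(-11 - b) + 137*b) - 131 = (137*b + X*(-11 - b)) - 131 = -131 + 137*b + X*(-11 - b))
(25961 + f)*(o(142, 48) + 11737) = (25961 - 3828)*((-131 + 137*48 - 1*142*(11 + 48)) + 11737) = 22133*((-131 + 6576 - 1*142*59) + 11737) = 22133*((-131 + 6576 - 8378) + 11737) = 22133*(-1933 + 11737) = 22133*9804 = 216991932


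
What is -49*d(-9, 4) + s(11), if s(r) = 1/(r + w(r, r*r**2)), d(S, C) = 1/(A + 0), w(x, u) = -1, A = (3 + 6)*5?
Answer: -89/90 ≈ -0.98889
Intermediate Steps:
A = 45 (A = 9*5 = 45)
d(S, C) = 1/45 (d(S, C) = 1/(45 + 0) = 1/45)
s(r) = 1/(-1 + r) (s(r) = 1/(r - 1) = 1/(-1 + r))
-49*d(-9, 4) + s(11) = -49*1/45 + 1/(-1 + 11) = -49/45 + 1/10 = -89/90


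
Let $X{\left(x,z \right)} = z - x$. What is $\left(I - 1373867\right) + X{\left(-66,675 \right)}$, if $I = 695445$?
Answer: $-677681$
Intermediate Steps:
$\left(I - 1373867\right) + X{\left(-66,675 \right)} = \left(695445 - 1373867\right) + \left(675 - -66\right) = -678422 + \left(675 + 66\right) = -678422 + 741 = -677681$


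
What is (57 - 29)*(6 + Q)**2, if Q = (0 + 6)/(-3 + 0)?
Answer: 448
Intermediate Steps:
Q = -2 (Q = 6/(-3) = 6*(-1/3) = -2)
(57 - 29)*(6 + Q)**2 = (57 - 29)*(6 - 2)**2 = 28*4**2 = 28*16 = 448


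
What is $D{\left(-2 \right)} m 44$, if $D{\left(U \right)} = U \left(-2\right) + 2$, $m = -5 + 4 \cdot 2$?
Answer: $792$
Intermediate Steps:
$m = 3$ ($m = -5 + 8 = 3$)
$D{\left(U \right)} = 2 - 2 U$ ($D{\left(U \right)} = - 2 U + 2 = 2 - 2 U$)
$D{\left(-2 \right)} m 44 = \left(2 - -4\right) 3 \cdot 44 = \left(2 + 4\right) 3 \cdot 44 = 6 \cdot 3 \cdot 44 = 18 \cdot 44 = 792$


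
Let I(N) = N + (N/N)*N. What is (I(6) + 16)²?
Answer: 784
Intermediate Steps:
I(N) = 2*N (I(N) = N + 1*N = N + N = 2*N)
(I(6) + 16)² = (2*6 + 16)² = (12 + 16)² = 28² = 784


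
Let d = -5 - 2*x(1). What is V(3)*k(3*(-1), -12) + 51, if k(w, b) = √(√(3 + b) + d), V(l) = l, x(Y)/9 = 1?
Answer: 51 + 3*√(-23 + 3*I) ≈ 51.936 + 14.418*I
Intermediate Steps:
x(Y) = 9 (x(Y) = 9*1 = 9)
d = -23 (d = -5 - 2*9 = -5 - 18 = -23)
k(w, b) = √(-23 + √(3 + b)) (k(w, b) = √(√(3 + b) - 23) = √(-23 + √(3 + b)))
V(3)*k(3*(-1), -12) + 51 = 3*√(-23 + √(3 - 12)) + 51 = 3*√(-23 + √(-9)) + 51 = 3*√(-23 + 3*I) + 51 = 51 + 3*√(-23 + 3*I)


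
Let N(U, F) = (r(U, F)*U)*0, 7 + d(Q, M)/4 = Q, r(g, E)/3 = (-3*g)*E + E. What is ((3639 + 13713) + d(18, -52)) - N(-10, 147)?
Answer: 17396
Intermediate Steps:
r(g, E) = 3*E - 9*E*g (r(g, E) = 3*((-3*g)*E + E) = 3*(-3*E*g + E) = 3*(E - 3*E*g) = 3*E - 9*E*g)
d(Q, M) = -28 + 4*Q
N(U, F) = 0 (N(U, F) = ((3*F*(1 - 3*U))*U)*0 = (3*F*U*(1 - 3*U))*0 = 0)
((3639 + 13713) + d(18, -52)) - N(-10, 147) = ((3639 + 13713) + (-28 + 4*18)) - 1*0 = (17352 + (-28 + 72)) + 0 = (17352 + 44) + 0 = 17396 + 0 = 17396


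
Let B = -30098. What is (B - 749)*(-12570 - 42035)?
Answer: 1684400435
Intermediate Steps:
(B - 749)*(-12570 - 42035) = (-30098 - 749)*(-12570 - 42035) = -30847*(-54605) = 1684400435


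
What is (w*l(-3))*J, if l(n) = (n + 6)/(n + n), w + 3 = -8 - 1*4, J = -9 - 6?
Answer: -225/2 ≈ -112.50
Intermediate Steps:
J = -15
w = -15 (w = -3 + (-8 - 1*4) = -3 + (-8 - 4) = -3 - 12 = -15)
l(n) = (6 + n)/(2*n) (l(n) = (6 + n)/((2*n)) = (6 + n)*(1/(2*n)) = (6 + n)/(2*n))
(w*l(-3))*J = -15*(6 - 3)/(2*(-3))*(-15) = -15*(-1)*3/(2*3)*(-15) = -15*(-½)*(-15) = (15/2)*(-15) = -225/2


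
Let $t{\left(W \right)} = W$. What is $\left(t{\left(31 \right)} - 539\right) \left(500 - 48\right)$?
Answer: $-229616$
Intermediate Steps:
$\left(t{\left(31 \right)} - 539\right) \left(500 - 48\right) = \left(31 - 539\right) \left(500 - 48\right) = - 508 \left(500 - 48\right) = \left(-508\right) 452 = -229616$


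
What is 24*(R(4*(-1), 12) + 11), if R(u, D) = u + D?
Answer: 456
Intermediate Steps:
R(u, D) = D + u
24*(R(4*(-1), 12) + 11) = 24*((12 + 4*(-1)) + 11) = 24*((12 - 4) + 11) = 24*(8 + 11) = 24*19 = 456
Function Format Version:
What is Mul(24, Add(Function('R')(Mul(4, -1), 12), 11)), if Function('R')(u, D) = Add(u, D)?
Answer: 456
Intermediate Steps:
Function('R')(u, D) = Add(D, u)
Mul(24, Add(Function('R')(Mul(4, -1), 12), 11)) = Mul(24, Add(Add(12, Mul(4, -1)), 11)) = Mul(24, Add(Add(12, -4), 11)) = Mul(24, Add(8, 11)) = Mul(24, 19) = 456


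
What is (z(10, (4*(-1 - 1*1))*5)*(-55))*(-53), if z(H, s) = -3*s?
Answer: 349800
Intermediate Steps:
(z(10, (4*(-1 - 1*1))*5)*(-55))*(-53) = (-3*4*(-1 - 1*1)*5*(-55))*(-53) = (-3*4*(-1 - 1)*5*(-55))*(-53) = (-3*4*(-2)*5*(-55))*(-53) = (-(-24)*5*(-55))*(-53) = (-3*(-40)*(-55))*(-53) = (120*(-55))*(-53) = -6600*(-53) = 349800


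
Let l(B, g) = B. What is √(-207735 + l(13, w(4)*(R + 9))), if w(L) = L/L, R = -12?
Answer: I*√207722 ≈ 455.77*I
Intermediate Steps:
w(L) = 1
√(-207735 + l(13, w(4)*(R + 9))) = √(-207735 + 13) = √(-207722) = I*√207722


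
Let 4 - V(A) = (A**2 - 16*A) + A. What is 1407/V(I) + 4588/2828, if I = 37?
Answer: -21893/190890 ≈ -0.11469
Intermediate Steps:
V(A) = 4 - A**2 + 15*A (V(A) = 4 - ((A**2 - 16*A) + A) = 4 - (A**2 - 15*A) = 4 + (-A**2 + 15*A) = 4 - A**2 + 15*A)
1407/V(I) + 4588/2828 = 1407/(4 - 1*37**2 + 15*37) + 4588/2828 = 1407/(4 - 1*1369 + 555) + 4588*(1/2828) = 1407/(4 - 1369 + 555) + 1147/707 = 1407/(-810) + 1147/707 = 1407*(-1/810) + 1147/707 = -469/270 + 1147/707 = -21893/190890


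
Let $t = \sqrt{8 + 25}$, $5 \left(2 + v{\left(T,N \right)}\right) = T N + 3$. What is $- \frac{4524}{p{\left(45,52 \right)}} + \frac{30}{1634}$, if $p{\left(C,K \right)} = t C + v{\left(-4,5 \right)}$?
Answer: $- \frac{1462735}{4210818} - \frac{47125 \sqrt{33}}{15462} \approx -17.856$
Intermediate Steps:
$v{\left(T,N \right)} = - \frac{7}{5} + \frac{N T}{5}$ ($v{\left(T,N \right)} = -2 + \frac{T N + 3}{5} = -2 + \frac{N T + 3}{5} = -2 + \frac{3 + N T}{5} = -2 + \left(\frac{3}{5} + \frac{N T}{5}\right) = - \frac{7}{5} + \frac{N T}{5}$)
$t = \sqrt{33} \approx 5.7446$
$p{\left(C,K \right)} = - \frac{27}{5} + C \sqrt{33}$ ($p{\left(C,K \right)} = \sqrt{33} C + \left(- \frac{7}{5} + \frac{1}{5} \cdot 5 \left(-4\right)\right) = C \sqrt{33} - \frac{27}{5} = - \frac{27}{5} + C \sqrt{33}$)
$- \frac{4524}{p{\left(45,52 \right)}} + \frac{30}{1634} = - \frac{4524}{- \frac{27}{5} + 45 \sqrt{33}} + \frac{30}{1634} = - \frac{4524}{- \frac{27}{5} + 45 \sqrt{33}} + 30 \cdot \frac{1}{1634} = - \frac{4524}{- \frac{27}{5} + 45 \sqrt{33}} + \frac{15}{817} = \frac{15}{817} - \frac{4524}{- \frac{27}{5} + 45 \sqrt{33}}$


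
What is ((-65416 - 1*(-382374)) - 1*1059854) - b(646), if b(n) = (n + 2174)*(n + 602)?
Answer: -4262256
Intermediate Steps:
b(n) = (602 + n)*(2174 + n) (b(n) = (2174 + n)*(602 + n) = (602 + n)*(2174 + n))
((-65416 - 1*(-382374)) - 1*1059854) - b(646) = ((-65416 - 1*(-382374)) - 1*1059854) - (1308748 + 646² + 2776*646) = ((-65416 + 382374) - 1059854) - (1308748 + 417316 + 1793296) = (316958 - 1059854) - 1*3519360 = -742896 - 3519360 = -4262256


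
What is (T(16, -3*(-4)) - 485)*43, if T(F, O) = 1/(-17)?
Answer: -354578/17 ≈ -20858.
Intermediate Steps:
T(F, O) = -1/17
(T(16, -3*(-4)) - 485)*43 = (-1/17 - 485)*43 = -8246/17*43 = -354578/17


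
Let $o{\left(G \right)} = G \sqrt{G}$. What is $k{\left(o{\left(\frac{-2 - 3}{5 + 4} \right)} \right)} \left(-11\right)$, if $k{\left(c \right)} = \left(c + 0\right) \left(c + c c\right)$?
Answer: $\frac{1375}{729} - \frac{6875 i \sqrt{5}}{19683} \approx 1.8861 - 0.78103 i$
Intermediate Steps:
$o{\left(G \right)} = G^{\frac{3}{2}}$
$k{\left(c \right)} = c \left(c + c^{2}\right)$
$k{\left(o{\left(\frac{-2 - 3}{5 + 4} \right)} \right)} \left(-11\right) = \left(\left(\frac{-2 - 3}{5 + 4}\right)^{\frac{3}{2}}\right)^{2} \left(1 + \left(\frac{-2 - 3}{5 + 4}\right)^{\frac{3}{2}}\right) \left(-11\right) = \left(\left(- \frac{5}{9}\right)^{\frac{3}{2}}\right)^{2} \left(1 + \left(- \frac{5}{9}\right)^{\frac{3}{2}}\right) \left(-11\right) = \left(- \frac{5 i \sqrt{5}}{27}\right)^{2} \left(1 - \frac{5 i \sqrt{5}}{27}\right) \left(-11\right) = - \frac{125 \left(1 - \frac{5 i \sqrt{5}}{27}\right)}{729} \left(-11\right) = \left(- \frac{125}{729} + \frac{625 i \sqrt{5}}{19683}\right) \left(-11\right) = \frac{1375}{729} - \frac{6875 i \sqrt{5}}{19683}$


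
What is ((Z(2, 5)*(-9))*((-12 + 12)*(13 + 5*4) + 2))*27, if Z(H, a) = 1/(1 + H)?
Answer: -162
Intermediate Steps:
((Z(2, 5)*(-9))*((-12 + 12)*(13 + 5*4) + 2))*27 = ((-9/(1 + 2))*((-12 + 12)*(13 + 5*4) + 2))*27 = ((-9/3)*(0*(13 + 20) + 2))*27 = (((1/3)*(-9))*(0*33 + 2))*27 = -3*(0 + 2)*27 = -3*2*27 = -6*27 = -162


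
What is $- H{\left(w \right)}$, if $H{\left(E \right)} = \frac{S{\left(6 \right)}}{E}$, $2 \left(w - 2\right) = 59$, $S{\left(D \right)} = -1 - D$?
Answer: $\frac{2}{9} \approx 0.22222$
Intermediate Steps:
$w = \frac{63}{2}$ ($w = 2 + \frac{1}{2} \cdot 59 = 2 + \frac{59}{2} = \frac{63}{2} \approx 31.5$)
$H{\left(E \right)} = - \frac{7}{E}$ ($H{\left(E \right)} = \frac{-1 - 6}{E} = - \frac{7}{E}$)
$- H{\left(w \right)} = - \frac{-7}{\frac{63}{2}} = - \frac{\left(-7\right) 2}{63} = \left(-1\right) \left(- \frac{2}{9}\right) = \frac{2}{9}$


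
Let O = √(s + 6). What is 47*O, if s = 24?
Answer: 47*√30 ≈ 257.43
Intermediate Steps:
O = √30 (O = √(24 + 6) = √30 ≈ 5.4772)
47*O = 47*√30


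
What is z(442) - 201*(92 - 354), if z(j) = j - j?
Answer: 52662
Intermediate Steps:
z(j) = 0
z(442) - 201*(92 - 354) = 0 - 201*(92 - 354) = 0 - 201*(-262) = 0 - 1*(-52662) = 0 + 52662 = 52662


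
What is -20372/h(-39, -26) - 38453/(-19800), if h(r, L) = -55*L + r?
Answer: -349877477/27541800 ≈ -12.704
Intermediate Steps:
h(r, L) = r - 55*L
-20372/h(-39, -26) - 38453/(-19800) = -20372/(-39 - 55*(-26)) - 38453/(-19800) = -20372/(-39 + 1430) - 38453*(-1/19800) = -20372/1391 + 38453/19800 = -349877477/27541800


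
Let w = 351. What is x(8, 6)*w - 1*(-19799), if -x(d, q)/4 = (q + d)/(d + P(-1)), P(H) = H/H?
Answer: 17615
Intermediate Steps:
P(H) = 1
x(d, q) = -4*(d + q)/(1 + d) (x(d, q) = -4*(q + d)/(d + 1) = -4*(d + q)/(1 + d))
x(8, 6)*w - 1*(-19799) = (4*(-1*8 - 1*6)/(1 + 8))*351 - 1*(-19799) = (4*(-8 - 6)/9)*351 + 19799 = (4*(⅑)*(-14))*351 + 19799 = -56/9*351 + 19799 = -2184 + 19799 = 17615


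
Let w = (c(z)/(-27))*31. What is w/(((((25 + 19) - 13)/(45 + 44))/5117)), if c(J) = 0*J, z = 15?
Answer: 0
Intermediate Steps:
c(J) = 0
w = 0 (w = (0/(-27))*31 = (0*(-1/27))*31 = 0*31 = 0)
w/(((((25 + 19) - 13)/(45 + 44))/5117)) = 0/(((((25 + 19) - 13)/(45 + 44))/5117)) = 0/((((44 - 13)/89)*(1/5117))) = 0/((((1/89)*31)*(1/5117))) = 0/(((31/89)*(1/5117))) = 0/(31/455413) = 0*(455413/31) = 0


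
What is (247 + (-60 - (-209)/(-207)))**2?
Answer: 1482250000/42849 ≈ 34592.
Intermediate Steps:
(247 + (-60 - (-209)/(-207)))**2 = (247 + (-60 - (-209)*(-1)/207))**2 = (247 + (-60 - 1*209/207))**2 = (247 + (-60 - 209/207))**2 = (247 - 12629/207)**2 = (38500/207)**2 = 1482250000/42849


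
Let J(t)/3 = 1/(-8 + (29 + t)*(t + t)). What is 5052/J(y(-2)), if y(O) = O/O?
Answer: 87568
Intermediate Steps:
y(O) = 1
J(t) = 3/(-8 + 2*t*(29 + t)) (J(t) = 3/(-8 + (29 + t)*(t + t)) = 3/(-8 + (29 + t)*(2*t)) = 3/(-8 + 2*t*(29 + t)))
5052/J(y(-2)) = 5052/((3/(2*(-4 + 1**2 + 29*1)))) = 5052/((3/(2*(-4 + 1 + 29)))) = 5052/(((3/2)/26)) = 5052/(((3/2)*(1/26))) = 5052/(3/52) = 5052*(52/3) = 87568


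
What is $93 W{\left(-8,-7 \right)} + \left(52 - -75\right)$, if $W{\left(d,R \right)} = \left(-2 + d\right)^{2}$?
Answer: $9427$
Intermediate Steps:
$93 W{\left(-8,-7 \right)} + \left(52 - -75\right) = 93 \left(-2 - 8\right)^{2} + \left(52 - -75\right) = 93 \left(-10\right)^{2} + \left(52 + 75\right) = 93 \cdot 100 + 127 = 9300 + 127 = 9427$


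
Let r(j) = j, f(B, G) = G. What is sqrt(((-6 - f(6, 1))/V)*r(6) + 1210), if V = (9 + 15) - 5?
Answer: 2*sqrt(109003)/19 ≈ 34.753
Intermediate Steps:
V = 19 (V = 24 - 5 = 19)
sqrt(((-6 - f(6, 1))/V)*r(6) + 1210) = sqrt(((-6 - 1*1)/19)*6 + 1210) = sqrt(((-6 - 1)/19)*6 + 1210) = sqrt(((1/19)*(-7))*6 + 1210) = sqrt(-7/19*6 + 1210) = sqrt(-42/19 + 1210) = sqrt(22948/19) = 2*sqrt(109003)/19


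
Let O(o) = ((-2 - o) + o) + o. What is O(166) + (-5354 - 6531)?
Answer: -11721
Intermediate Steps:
O(o) = -2 + o
O(166) + (-5354 - 6531) = (-2 + 166) + (-5354 - 6531) = 164 - 11885 = -11721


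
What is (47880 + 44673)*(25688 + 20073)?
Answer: 4235317833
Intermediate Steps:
(47880 + 44673)*(25688 + 20073) = 92553*45761 = 4235317833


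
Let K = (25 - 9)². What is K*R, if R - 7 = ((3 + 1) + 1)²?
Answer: 8192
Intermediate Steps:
K = 256 (K = 16² = 256)
R = 32 (R = 7 + ((3 + 1) + 1)² = 7 + (4 + 1)² = 7 + 5² = 7 + 25 = 32)
K*R = 256*32 = 8192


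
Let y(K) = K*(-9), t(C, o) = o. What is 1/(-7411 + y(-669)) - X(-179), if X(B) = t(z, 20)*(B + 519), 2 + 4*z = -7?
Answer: -9452001/1390 ≈ -6800.0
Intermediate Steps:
z = -9/4 (z = -½ + (¼)*(-7) = -½ - 7/4 = -9/4 ≈ -2.2500)
y(K) = -9*K
X(B) = 10380 + 20*B (X(B) = 20*(B + 519) = 20*(519 + B) = 10380 + 20*B)
1/(-7411 + y(-669)) - X(-179) = 1/(-7411 - 9*(-669)) - (10380 + 20*(-179)) = 1/(-7411 + 6021) - (10380 - 3580) = 1/(-1390) - 1*6800 = -1/1390 - 6800 = -9452001/1390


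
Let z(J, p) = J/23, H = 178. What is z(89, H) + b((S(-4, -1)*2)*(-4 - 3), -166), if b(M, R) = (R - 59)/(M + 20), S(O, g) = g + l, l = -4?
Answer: 63/46 ≈ 1.3696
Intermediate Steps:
z(J, p) = J/23 (z(J, p) = J*(1/23) = J/23)
S(O, g) = -4 + g (S(O, g) = g - 4 = -4 + g)
b(M, R) = (-59 + R)/(20 + M)
z(89, H) + b((S(-4, -1)*2)*(-4 - 3), -166) = (1/23)*89 + (-59 - 166)/(20 + ((-4 - 1)*2)*(-4 - 3)) = 89/23 - 225/(20 - 5*2*(-7)) = 89/23 - 225/(20 - 10*(-7)) = 89/23 - 225/(20 + 70) = 89/23 - 225/90 = 89/23 + (1/90)*(-225) = 89/23 - 5/2 = 63/46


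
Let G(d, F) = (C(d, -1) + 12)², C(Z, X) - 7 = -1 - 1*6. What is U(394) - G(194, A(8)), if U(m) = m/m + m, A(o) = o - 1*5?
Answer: 251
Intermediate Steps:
C(Z, X) = 0 (C(Z, X) = 7 + (-1 - 1*6) = 7 + (-1 - 6) = 7 - 7 = 0)
A(o) = -5 + o (A(o) = o - 5 = -5 + o)
G(d, F) = 144 (G(d, F) = (0 + 12)² = 12² = 144)
U(m) = 1 + m
U(394) - G(194, A(8)) = (1 + 394) - 1*144 = 395 - 144 = 251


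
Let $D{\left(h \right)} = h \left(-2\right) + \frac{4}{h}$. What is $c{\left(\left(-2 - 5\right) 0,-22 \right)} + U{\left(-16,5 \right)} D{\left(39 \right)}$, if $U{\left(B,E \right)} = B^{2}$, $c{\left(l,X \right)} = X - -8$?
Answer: $- \frac{778274}{39} \approx -19956.0$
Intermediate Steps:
$c{\left(l,X \right)} = 8 + X$ ($c{\left(l,X \right)} = X + 8 = 8 + X$)
$D{\left(h \right)} = - 2 h + \frac{4}{h}$
$c{\left(\left(-2 - 5\right) 0,-22 \right)} + U{\left(-16,5 \right)} D{\left(39 \right)} = \left(8 - 22\right) + \left(-16\right)^{2} \left(\left(-2\right) 39 + \frac{4}{39}\right) = -14 + 256 \left(-78 + 4 \cdot \frac{1}{39}\right) = -14 + 256 \left(-78 + \frac{4}{39}\right) = -14 + 256 \left(- \frac{3038}{39}\right) = -14 - \frac{777728}{39} = - \frac{778274}{39}$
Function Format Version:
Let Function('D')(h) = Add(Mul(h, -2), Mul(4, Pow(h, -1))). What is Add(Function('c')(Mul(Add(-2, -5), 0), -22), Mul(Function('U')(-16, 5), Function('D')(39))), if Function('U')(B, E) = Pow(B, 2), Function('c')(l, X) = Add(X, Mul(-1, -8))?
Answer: Rational(-778274, 39) ≈ -19956.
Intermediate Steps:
Function('c')(l, X) = Add(8, X) (Function('c')(l, X) = Add(X, 8) = Add(8, X))
Function('D')(h) = Add(Mul(-2, h), Mul(4, Pow(h, -1)))
Add(Function('c')(Mul(Add(-2, -5), 0), -22), Mul(Function('U')(-16, 5), Function('D')(39))) = Add(Add(8, -22), Mul(Pow(-16, 2), Add(Mul(-2, 39), Mul(4, Pow(39, -1))))) = Add(-14, Mul(256, Add(-78, Mul(4, Rational(1, 39))))) = Add(-14, Mul(256, Add(-78, Rational(4, 39)))) = Add(-14, Mul(256, Rational(-3038, 39))) = Add(-14, Rational(-777728, 39)) = Rational(-778274, 39)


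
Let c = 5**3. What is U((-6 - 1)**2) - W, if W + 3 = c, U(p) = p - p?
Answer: -122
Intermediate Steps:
U(p) = 0
c = 125
W = 122 (W = -3 + 125 = 122)
U((-6 - 1)**2) - W = 0 - 1*122 = 0 - 122 = -122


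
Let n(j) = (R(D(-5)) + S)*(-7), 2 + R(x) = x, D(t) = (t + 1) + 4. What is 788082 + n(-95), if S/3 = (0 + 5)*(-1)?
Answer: 788201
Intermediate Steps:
D(t) = 5 + t (D(t) = (1 + t) + 4 = 5 + t)
R(x) = -2 + x
S = -15 (S = 3*((0 + 5)*(-1)) = 3*(5*(-1)) = 3*(-5) = -15)
n(j) = 119 (n(j) = ((-2 + (5 - 5)) - 15)*(-7) = ((-2 + 0) - 15)*(-7) = (-2 - 15)*(-7) = -17*(-7) = 119)
788082 + n(-95) = 788082 + 119 = 788201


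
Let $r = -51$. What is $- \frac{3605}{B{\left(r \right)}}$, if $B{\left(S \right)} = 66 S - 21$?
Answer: $\frac{3605}{3387} \approx 1.0644$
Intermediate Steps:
$B{\left(S \right)} = -21 + 66 S$
$- \frac{3605}{B{\left(r \right)}} = - \frac{3605}{-21 + 66 \left(-51\right)} = - \frac{3605}{-21 - 3366} = - \frac{3605}{-3387} = \left(-3605\right) \left(- \frac{1}{3387}\right) = \frac{3605}{3387}$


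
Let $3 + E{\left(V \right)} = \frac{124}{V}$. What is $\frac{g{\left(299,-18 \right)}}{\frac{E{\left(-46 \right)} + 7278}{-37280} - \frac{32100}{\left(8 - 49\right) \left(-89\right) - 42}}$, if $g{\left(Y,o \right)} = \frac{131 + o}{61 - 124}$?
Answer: $\frac{349484827040}{1772009923383} \approx 0.19723$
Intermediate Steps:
$g{\left(Y,o \right)} = - \frac{131}{63} - \frac{o}{63}$ ($g{\left(Y,o \right)} = \frac{131 + o}{-63} = \left(131 + o\right) \left(- \frac{1}{63}\right) = - \frac{131}{63} - \frac{o}{63}$)
$E{\left(V \right)} = -3 + \frac{124}{V}$
$\frac{g{\left(299,-18 \right)}}{\frac{E{\left(-46 \right)} + 7278}{-37280} - \frac{32100}{\left(8 - 49\right) \left(-89\right) - 42}} = \frac{- \frac{131}{63} - - \frac{2}{7}}{\frac{\left(-3 + \frac{124}{-46}\right) + 7278}{-37280} - \frac{32100}{\left(8 - 49\right) \left(-89\right) - 42}} = \frac{- \frac{131}{63} + \frac{2}{7}}{\left(\left(-3 + 124 \left(- \frac{1}{46}\right)\right) + 7278\right) \left(- \frac{1}{37280}\right) - \frac{32100}{\left(8 - 49\right) \left(-89\right) - 42}} = - \frac{113}{63 \left(\left(\left(-3 - \frac{62}{23}\right) + 7278\right) \left(- \frac{1}{37280}\right) - \frac{32100}{\left(-41\right) \left(-89\right) - 42}\right)} = - \frac{113}{63 \left(\left(- \frac{131}{23} + 7278\right) \left(- \frac{1}{37280}\right) - \frac{32100}{3649 - 42}\right)} = - \frac{113}{63 \left(\frac{167263}{23} \left(- \frac{1}{37280}\right) - \frac{32100}{3607}\right)} = - \frac{113}{63 \left(- \frac{167263}{857440} - \frac{32100}{3607}\right)} = - \frac{113}{63 \left(- \frac{28127141641}{3092786080}\right)} = \left(- \frac{113}{63}\right) \left(- \frac{3092786080}{28127141641}\right) = \frac{349484827040}{1772009923383}$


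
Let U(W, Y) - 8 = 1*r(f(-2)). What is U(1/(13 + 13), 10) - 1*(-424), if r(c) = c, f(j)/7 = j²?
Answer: 460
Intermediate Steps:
f(j) = 7*j²
U(W, Y) = 36 (U(W, Y) = 8 + 1*(7*(-2)²) = 8 + 1*(7*4) = 8 + 1*28 = 8 + 28 = 36)
U(1/(13 + 13), 10) - 1*(-424) = 36 - 1*(-424) = 36 + 424 = 460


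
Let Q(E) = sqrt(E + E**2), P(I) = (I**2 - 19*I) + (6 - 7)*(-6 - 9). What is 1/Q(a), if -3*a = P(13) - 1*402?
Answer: sqrt(6045)/12090 ≈ 0.0064309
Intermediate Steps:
P(I) = 15 + I**2 - 19*I (P(I) = (I**2 - 19*I) - 1*(-15) = (I**2 - 19*I) + 15 = 15 + I**2 - 19*I)
a = 155 (a = -((15 + 13**2 - 19*13) - 1*402)/3 = -((15 + 169 - 247) - 402)/3 = -(-63 - 402)/3 = -1/3*(-465) = 155)
1/Q(a) = 1/(sqrt(155*(1 + 155))) = 1/(sqrt(155*156)) = 1/(sqrt(24180)) = 1/(2*sqrt(6045)) = sqrt(6045)/12090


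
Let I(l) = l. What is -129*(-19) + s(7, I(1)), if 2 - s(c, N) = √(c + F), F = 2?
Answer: 2450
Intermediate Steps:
s(c, N) = 2 - √(2 + c) (s(c, N) = 2 - √(c + 2) = 2 - √(2 + c))
-129*(-19) + s(7, I(1)) = -129*(-19) + (2 - √(2 + 7)) = 2451 + (2 - √9) = 2451 + (2 - 1*3) = 2451 + (2 - 3) = 2451 - 1 = 2450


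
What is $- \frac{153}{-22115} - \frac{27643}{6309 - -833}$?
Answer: $- \frac{610232219}{157945330} \approx -3.8636$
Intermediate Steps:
$- \frac{153}{-22115} - \frac{27643}{6309 - -833} = \left(-153\right) \left(- \frac{1}{22115}\right) - \frac{27643}{6309 + 833} = \frac{153}{22115} - \frac{27643}{7142} = - \frac{610232219}{157945330}$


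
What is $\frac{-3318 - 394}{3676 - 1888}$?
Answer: $- \frac{928}{447} \approx -2.0761$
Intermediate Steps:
$\frac{-3318 - 394}{3676 - 1888} = - \frac{3712}{1788} = \left(-3712\right) \frac{1}{1788} = - \frac{928}{447}$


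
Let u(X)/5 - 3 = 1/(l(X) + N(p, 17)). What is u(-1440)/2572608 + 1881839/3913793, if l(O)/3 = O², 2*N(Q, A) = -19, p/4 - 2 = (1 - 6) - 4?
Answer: 60233336180120341997/125269989009714329664 ≈ 0.48083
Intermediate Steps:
p = -28 (p = 8 + 4*((1 - 6) - 4) = 8 + 4*(-5 - 4) = 8 + 4*(-9) = 8 - 36 = -28)
N(Q, A) = -19/2 (N(Q, A) = (½)*(-19) = -19/2)
l(O) = 3*O²
u(X) = 15 + 5/(-19/2 + 3*X²) (u(X) = 15 + 5/(3*X² - 19/2) = 15 + 5/(-19/2 + 3*X²))
u(-1440)/2572608 + 1881839/3913793 = (5*(-55 + 18*(-1440)²)/(-19 + 6*(-1440)²))/2572608 + 1881839/3913793 = (5*(-55 + 18*2073600)/(-19 + 6*2073600))*(1/2572608) + 1881839*(1/3913793) = (5*(-55 + 37324800)/(-19 + 12441600))*(1/2572608) + 1881839/3913793 = (5*37324745/12441581)*(1/2572608) + 1881839/3913793 = (5*(1/12441581)*37324745)*(1/2572608) + 1881839/3913793 = (186623725/12441581)*(1/2572608) + 1881839/3913793 = 186623725/32007310813248 + 1881839/3913793 = 60233336180120341997/125269989009714329664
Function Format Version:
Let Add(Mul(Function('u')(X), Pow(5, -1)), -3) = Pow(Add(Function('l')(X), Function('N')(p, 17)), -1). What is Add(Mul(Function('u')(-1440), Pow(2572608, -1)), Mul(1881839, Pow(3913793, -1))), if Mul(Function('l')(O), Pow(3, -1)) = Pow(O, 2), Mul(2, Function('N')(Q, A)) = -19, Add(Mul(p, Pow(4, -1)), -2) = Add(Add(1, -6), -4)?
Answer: Rational(60233336180120341997, 125269989009714329664) ≈ 0.48083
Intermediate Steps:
p = -28 (p = Add(8, Mul(4, Add(Add(1, -6), -4))) = Add(8, Mul(4, Add(-5, -4))) = Add(8, Mul(4, -9)) = Add(8, -36) = -28)
Function('N')(Q, A) = Rational(-19, 2) (Function('N')(Q, A) = Mul(Rational(1, 2), -19) = Rational(-19, 2))
Function('l')(O) = Mul(3, Pow(O, 2))
Function('u')(X) = Add(15, Mul(5, Pow(Add(Rational(-19, 2), Mul(3, Pow(X, 2))), -1))) (Function('u')(X) = Add(15, Mul(5, Pow(Add(Mul(3, Pow(X, 2)), Rational(-19, 2)), -1))) = Add(15, Mul(5, Pow(Add(Rational(-19, 2), Mul(3, Pow(X, 2))), -1))))
Add(Mul(Function('u')(-1440), Pow(2572608, -1)), Mul(1881839, Pow(3913793, -1))) = Add(Mul(Mul(5, Pow(Add(-19, Mul(6, Pow(-1440, 2))), -1), Add(-55, Mul(18, Pow(-1440, 2)))), Pow(2572608, -1)), Mul(1881839, Pow(3913793, -1))) = Add(Mul(Mul(5, Pow(Add(-19, Mul(6, 2073600)), -1), Add(-55, Mul(18, 2073600))), Rational(1, 2572608)), Mul(1881839, Rational(1, 3913793))) = Add(Mul(Mul(5, Pow(Add(-19, 12441600), -1), Add(-55, 37324800)), Rational(1, 2572608)), Rational(1881839, 3913793)) = Add(Mul(Mul(5, Pow(12441581, -1), 37324745), Rational(1, 2572608)), Rational(1881839, 3913793)) = Add(Mul(Mul(5, Rational(1, 12441581), 37324745), Rational(1, 2572608)), Rational(1881839, 3913793)) = Add(Mul(Rational(186623725, 12441581), Rational(1, 2572608)), Rational(1881839, 3913793)) = Add(Rational(186623725, 32007310813248), Rational(1881839, 3913793)) = Rational(60233336180120341997, 125269989009714329664)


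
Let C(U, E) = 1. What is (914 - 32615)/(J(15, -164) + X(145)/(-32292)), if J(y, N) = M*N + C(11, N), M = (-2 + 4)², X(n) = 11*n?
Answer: 1023688692/21152855 ≈ 48.395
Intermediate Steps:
M = 4 (M = 2² = 4)
J(y, N) = 1 + 4*N (J(y, N) = 4*N + 1 = 1 + 4*N)
(914 - 32615)/(J(15, -164) + X(145)/(-32292)) = (914 - 32615)/((1 + 4*(-164)) + (11*145)/(-32292)) = -31701/((1 - 656) + 1595*(-1/32292)) = -31701/(-655 - 1595/32292) = -31701/(-21152855/32292) = -31701*(-32292/21152855) = 1023688692/21152855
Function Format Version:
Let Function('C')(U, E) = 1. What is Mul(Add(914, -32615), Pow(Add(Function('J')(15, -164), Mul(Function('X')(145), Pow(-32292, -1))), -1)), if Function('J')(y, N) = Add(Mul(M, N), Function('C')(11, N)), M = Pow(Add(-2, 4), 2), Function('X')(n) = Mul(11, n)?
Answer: Rational(1023688692, 21152855) ≈ 48.395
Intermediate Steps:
M = 4 (M = Pow(2, 2) = 4)
Function('J')(y, N) = Add(1, Mul(4, N)) (Function('J')(y, N) = Add(Mul(4, N), 1) = Add(1, Mul(4, N)))
Mul(Add(914, -32615), Pow(Add(Function('J')(15, -164), Mul(Function('X')(145), Pow(-32292, -1))), -1)) = Mul(Add(914, -32615), Pow(Add(Add(1, Mul(4, -164)), Mul(Mul(11, 145), Pow(-32292, -1))), -1)) = Mul(-31701, Pow(Add(Add(1, -656), Mul(1595, Rational(-1, 32292))), -1)) = Mul(-31701, Pow(Add(-655, Rational(-1595, 32292)), -1)) = Mul(-31701, Pow(Rational(-21152855, 32292), -1)) = Mul(-31701, Rational(-32292, 21152855)) = Rational(1023688692, 21152855)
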